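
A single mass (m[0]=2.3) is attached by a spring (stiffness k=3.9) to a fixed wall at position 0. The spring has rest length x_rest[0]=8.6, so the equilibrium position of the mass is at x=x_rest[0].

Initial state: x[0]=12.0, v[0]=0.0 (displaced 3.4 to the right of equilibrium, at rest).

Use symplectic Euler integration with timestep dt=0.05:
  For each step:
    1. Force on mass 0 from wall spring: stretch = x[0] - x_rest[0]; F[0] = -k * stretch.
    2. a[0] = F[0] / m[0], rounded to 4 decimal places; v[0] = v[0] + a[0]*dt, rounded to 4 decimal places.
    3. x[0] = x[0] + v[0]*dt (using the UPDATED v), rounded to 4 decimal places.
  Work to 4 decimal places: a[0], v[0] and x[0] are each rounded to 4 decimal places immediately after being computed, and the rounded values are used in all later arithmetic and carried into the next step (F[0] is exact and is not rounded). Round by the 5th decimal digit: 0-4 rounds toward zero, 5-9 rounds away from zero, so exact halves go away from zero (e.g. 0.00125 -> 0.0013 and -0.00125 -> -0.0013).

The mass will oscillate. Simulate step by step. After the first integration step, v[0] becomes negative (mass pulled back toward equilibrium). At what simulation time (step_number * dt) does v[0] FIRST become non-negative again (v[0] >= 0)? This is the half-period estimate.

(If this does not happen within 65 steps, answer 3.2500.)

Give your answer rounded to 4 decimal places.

Step 0: x=[12.0000] v=[0.0000]
Step 1: x=[11.9856] v=[-0.2883]
Step 2: x=[11.9568] v=[-0.5753]
Step 3: x=[11.9138] v=[-0.8599]
Step 4: x=[11.8568] v=[-1.1409]
Step 5: x=[11.7860] v=[-1.4170]
Step 6: x=[11.7016] v=[-1.6871]
Step 7: x=[11.6041] v=[-1.9501]
Step 8: x=[11.4939] v=[-2.2048]
Step 9: x=[11.3714] v=[-2.4502]
Step 10: x=[11.2371] v=[-2.6852]
Step 11: x=[11.0917] v=[-2.9088]
Step 12: x=[10.9357] v=[-3.1201]
Step 13: x=[10.7698] v=[-3.3181]
Step 14: x=[10.5947] v=[-3.5021]
Step 15: x=[10.4111] v=[-3.6712]
Step 16: x=[10.2199] v=[-3.8248]
Step 17: x=[10.0218] v=[-3.9621]
Step 18: x=[9.8177] v=[-4.0826]
Step 19: x=[9.6084] v=[-4.1858]
Step 20: x=[9.3948] v=[-4.2713]
Step 21: x=[9.1779] v=[-4.3387]
Step 22: x=[8.9585] v=[-4.3877]
Step 23: x=[8.7376] v=[-4.4181]
Step 24: x=[8.5161] v=[-4.4298]
Step 25: x=[8.2950] v=[-4.4227]
Step 26: x=[8.0752] v=[-4.3968]
Step 27: x=[7.8576] v=[-4.3523]
Step 28: x=[7.6431] v=[-4.2894]
Step 29: x=[7.4327] v=[-4.2083]
Step 30: x=[7.2272] v=[-4.1093]
Step 31: x=[7.0276] v=[-3.9929]
Step 32: x=[6.8346] v=[-3.8596]
Step 33: x=[6.6491] v=[-3.7099]
Step 34: x=[6.4719] v=[-3.5445]
Step 35: x=[6.3037] v=[-3.3641]
Step 36: x=[6.1452] v=[-3.1694]
Step 37: x=[5.9971] v=[-2.9613]
Step 38: x=[5.8601] v=[-2.7406]
Step 39: x=[5.7347] v=[-2.5083]
Step 40: x=[5.6214] v=[-2.2654]
Step 41: x=[5.5208] v=[-2.0129]
Step 42: x=[5.4332] v=[-1.7518]
Step 43: x=[5.3590] v=[-1.4833]
Step 44: x=[5.2986] v=[-1.2085]
Step 45: x=[5.2522] v=[-0.9286]
Step 46: x=[5.2200] v=[-0.6448]
Step 47: x=[5.2021] v=[-0.3582]
Step 48: x=[5.1986] v=[-0.0701]
Step 49: x=[5.2095] v=[0.2183]
First v>=0 after going negative at step 49, time=2.4500

Answer: 2.4500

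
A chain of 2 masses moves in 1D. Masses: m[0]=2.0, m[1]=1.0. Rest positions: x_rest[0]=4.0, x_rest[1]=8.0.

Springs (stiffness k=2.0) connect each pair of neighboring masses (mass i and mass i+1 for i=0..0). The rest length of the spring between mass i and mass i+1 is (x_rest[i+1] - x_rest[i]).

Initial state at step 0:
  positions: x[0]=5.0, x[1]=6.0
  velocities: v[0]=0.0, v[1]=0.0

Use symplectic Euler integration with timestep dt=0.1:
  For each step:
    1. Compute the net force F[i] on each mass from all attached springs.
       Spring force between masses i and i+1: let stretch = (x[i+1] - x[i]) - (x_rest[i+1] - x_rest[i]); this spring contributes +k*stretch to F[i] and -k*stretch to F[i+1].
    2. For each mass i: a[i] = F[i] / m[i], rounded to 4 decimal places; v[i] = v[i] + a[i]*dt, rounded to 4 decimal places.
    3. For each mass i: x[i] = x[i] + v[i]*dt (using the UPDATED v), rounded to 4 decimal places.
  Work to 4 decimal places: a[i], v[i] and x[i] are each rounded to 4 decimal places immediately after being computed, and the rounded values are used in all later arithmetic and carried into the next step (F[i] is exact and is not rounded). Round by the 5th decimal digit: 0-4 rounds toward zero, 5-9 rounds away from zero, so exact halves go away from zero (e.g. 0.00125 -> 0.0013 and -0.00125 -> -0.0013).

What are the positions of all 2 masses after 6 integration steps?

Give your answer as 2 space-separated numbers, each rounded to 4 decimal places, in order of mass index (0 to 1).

Step 0: x=[5.0000 6.0000] v=[0.0000 0.0000]
Step 1: x=[4.9700 6.0600] v=[-0.3000 0.6000]
Step 2: x=[4.9109 6.1782] v=[-0.5910 1.1820]
Step 3: x=[4.8245 6.3511] v=[-0.8643 1.7285]
Step 4: x=[4.7133 6.5734] v=[-1.1116 2.2232]
Step 5: x=[4.5807 6.8385] v=[-1.3256 2.6512]
Step 6: x=[4.4307 7.1385] v=[-1.4998 2.9996]

Answer: 4.4307 7.1385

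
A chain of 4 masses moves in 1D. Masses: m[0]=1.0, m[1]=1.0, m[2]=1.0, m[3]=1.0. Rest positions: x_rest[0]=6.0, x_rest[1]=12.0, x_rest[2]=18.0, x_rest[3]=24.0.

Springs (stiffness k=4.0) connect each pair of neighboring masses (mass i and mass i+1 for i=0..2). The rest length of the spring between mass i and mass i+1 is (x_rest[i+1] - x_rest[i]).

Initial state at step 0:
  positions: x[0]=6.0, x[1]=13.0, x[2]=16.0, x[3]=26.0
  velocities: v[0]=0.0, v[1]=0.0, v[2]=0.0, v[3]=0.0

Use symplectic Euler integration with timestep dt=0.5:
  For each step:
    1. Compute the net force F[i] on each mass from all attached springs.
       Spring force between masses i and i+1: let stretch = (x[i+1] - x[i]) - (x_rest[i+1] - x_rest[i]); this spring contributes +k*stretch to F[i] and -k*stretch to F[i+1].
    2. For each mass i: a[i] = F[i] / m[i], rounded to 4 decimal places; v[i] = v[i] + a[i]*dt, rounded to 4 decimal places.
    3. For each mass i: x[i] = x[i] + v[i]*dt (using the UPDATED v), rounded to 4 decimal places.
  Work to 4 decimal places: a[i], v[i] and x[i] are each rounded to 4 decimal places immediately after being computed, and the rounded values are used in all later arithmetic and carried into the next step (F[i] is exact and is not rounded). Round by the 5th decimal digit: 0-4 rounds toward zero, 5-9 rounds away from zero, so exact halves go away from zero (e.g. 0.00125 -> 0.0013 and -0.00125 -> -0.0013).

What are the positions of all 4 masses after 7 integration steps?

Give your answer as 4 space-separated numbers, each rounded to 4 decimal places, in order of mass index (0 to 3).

Step 0: x=[6.0000 13.0000 16.0000 26.0000] v=[0.0000 0.0000 0.0000 0.0000]
Step 1: x=[7.0000 9.0000 23.0000 22.0000] v=[2.0000 -8.0000 14.0000 -8.0000]
Step 2: x=[4.0000 17.0000 15.0000 25.0000] v=[-6.0000 16.0000 -16.0000 6.0000]
Step 3: x=[8.0000 10.0000 19.0000 24.0000] v=[8.0000 -14.0000 8.0000 -2.0000]
Step 4: x=[8.0000 10.0000 19.0000 24.0000] v=[0.0000 0.0000 0.0000 0.0000]
Step 5: x=[4.0000 17.0000 15.0000 25.0000] v=[-8.0000 14.0000 -8.0000 2.0000]
Step 6: x=[7.0000 9.0000 23.0000 22.0000] v=[6.0000 -16.0000 16.0000 -6.0000]
Step 7: x=[6.0000 13.0000 16.0000 26.0000] v=[-2.0000 8.0000 -14.0000 8.0000]

Answer: 6.0000 13.0000 16.0000 26.0000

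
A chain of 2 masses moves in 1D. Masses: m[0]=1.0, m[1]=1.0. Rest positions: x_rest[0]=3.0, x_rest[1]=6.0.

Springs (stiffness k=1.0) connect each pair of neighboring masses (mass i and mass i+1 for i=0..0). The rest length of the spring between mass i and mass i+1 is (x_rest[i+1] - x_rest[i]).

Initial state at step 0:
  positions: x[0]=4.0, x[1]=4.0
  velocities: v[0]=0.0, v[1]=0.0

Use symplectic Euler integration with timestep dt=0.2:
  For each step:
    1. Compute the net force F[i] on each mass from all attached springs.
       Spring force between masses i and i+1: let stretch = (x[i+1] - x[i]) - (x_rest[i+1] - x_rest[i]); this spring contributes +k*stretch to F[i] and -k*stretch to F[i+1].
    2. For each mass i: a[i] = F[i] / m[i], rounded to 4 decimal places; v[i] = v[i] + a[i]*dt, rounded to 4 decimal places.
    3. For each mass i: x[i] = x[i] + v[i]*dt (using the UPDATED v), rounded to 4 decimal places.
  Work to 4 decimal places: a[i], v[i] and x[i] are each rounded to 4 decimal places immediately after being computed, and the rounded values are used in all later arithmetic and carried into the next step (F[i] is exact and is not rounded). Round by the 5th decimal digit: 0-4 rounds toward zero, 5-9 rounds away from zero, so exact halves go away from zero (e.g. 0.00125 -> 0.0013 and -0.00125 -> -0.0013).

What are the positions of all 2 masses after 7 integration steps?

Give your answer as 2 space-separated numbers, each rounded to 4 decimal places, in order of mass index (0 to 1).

Answer: 1.6982 6.3018

Derivation:
Step 0: x=[4.0000 4.0000] v=[0.0000 0.0000]
Step 1: x=[3.8800 4.1200] v=[-0.6000 0.6000]
Step 2: x=[3.6496 4.3504] v=[-1.1520 1.1520]
Step 3: x=[3.3272 4.6728] v=[-1.6118 1.6118]
Step 4: x=[2.9387 5.0613] v=[-1.9427 1.9427]
Step 5: x=[2.5151 5.4849] v=[-2.1182 2.1182]
Step 6: x=[2.0903 5.9097] v=[-2.1242 2.1242]
Step 7: x=[1.6982 6.3018] v=[-1.9603 1.9603]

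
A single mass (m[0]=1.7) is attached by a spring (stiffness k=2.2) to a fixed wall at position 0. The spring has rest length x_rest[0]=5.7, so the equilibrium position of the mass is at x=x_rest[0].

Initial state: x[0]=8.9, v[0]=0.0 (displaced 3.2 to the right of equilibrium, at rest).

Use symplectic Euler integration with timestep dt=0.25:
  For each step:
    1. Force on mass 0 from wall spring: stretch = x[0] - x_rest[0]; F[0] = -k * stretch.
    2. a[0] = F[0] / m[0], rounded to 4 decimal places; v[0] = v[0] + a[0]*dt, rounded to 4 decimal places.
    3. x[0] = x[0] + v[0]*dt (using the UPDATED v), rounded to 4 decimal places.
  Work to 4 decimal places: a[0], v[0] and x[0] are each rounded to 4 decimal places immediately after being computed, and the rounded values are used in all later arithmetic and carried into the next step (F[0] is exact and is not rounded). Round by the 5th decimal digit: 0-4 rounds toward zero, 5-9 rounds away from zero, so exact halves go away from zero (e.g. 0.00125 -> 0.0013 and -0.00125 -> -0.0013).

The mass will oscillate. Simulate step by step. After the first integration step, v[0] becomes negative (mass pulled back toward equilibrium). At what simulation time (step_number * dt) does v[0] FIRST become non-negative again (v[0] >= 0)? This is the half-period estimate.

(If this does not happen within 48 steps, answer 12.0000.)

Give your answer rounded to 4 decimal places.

Step 0: x=[8.9000] v=[0.0000]
Step 1: x=[8.6412] v=[-1.0353]
Step 2: x=[8.1445] v=[-1.9869]
Step 3: x=[7.4501] v=[-2.7778]
Step 4: x=[6.6141] v=[-3.3440]
Step 5: x=[5.7042] v=[-3.6398]
Step 6: x=[4.7939] v=[-3.6412]
Step 7: x=[3.9569] v=[-3.3481]
Step 8: x=[3.2609] v=[-2.7842]
Step 9: x=[2.7621] v=[-1.9951]
Step 10: x=[2.5010] v=[-1.0446]
Step 11: x=[2.4986] v=[-0.0096]
Step 12: x=[2.7552] v=[1.0262]
First v>=0 after going negative at step 12, time=3.0000

Answer: 3.0000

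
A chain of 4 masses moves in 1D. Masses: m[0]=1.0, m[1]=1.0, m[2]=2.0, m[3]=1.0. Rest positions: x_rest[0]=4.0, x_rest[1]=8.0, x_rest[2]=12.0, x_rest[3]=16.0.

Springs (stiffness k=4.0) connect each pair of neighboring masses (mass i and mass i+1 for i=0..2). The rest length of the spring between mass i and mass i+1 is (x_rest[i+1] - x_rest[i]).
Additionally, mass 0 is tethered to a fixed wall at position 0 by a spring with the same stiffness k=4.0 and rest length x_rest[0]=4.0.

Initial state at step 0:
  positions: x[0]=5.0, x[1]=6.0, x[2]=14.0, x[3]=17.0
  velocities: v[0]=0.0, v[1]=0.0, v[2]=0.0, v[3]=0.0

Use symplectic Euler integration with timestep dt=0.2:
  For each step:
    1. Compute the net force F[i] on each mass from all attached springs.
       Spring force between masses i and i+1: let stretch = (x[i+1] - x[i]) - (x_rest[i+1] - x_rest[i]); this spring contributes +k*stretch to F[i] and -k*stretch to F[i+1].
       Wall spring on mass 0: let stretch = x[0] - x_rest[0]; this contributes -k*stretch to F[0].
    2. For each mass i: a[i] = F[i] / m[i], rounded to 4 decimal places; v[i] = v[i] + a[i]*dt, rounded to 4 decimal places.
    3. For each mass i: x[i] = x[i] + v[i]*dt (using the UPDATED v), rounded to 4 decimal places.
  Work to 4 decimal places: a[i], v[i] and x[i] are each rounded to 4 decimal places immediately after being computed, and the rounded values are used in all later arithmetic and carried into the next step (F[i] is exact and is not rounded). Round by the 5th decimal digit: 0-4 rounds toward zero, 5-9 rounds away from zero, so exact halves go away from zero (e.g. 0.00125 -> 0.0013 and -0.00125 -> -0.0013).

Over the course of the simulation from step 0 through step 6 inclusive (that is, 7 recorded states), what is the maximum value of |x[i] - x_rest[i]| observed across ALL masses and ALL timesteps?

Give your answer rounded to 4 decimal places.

Step 0: x=[5.0000 6.0000 14.0000 17.0000] v=[0.0000 0.0000 0.0000 0.0000]
Step 1: x=[4.3600 7.1200 13.6000 17.1600] v=[-3.2000 5.6000 -2.0000 0.8000]
Step 2: x=[3.4640 8.8352 12.9664 17.3904] v=[-4.4800 8.5760 -3.1680 1.1520]
Step 3: x=[2.8732 10.3520 12.3562 17.5530] v=[-2.9542 7.5840 -3.0509 0.8128]
Step 4: x=[3.0193 10.9929 12.0014 17.5241] v=[0.7303 3.2043 -1.7739 -0.1446]
Step 5: x=[3.9580 10.5193 12.0078 17.2515] v=[4.6937 -2.3678 0.0318 -1.3628]
Step 6: x=[5.3133 9.2341 12.3146 16.7799] v=[6.7763 -6.4260 1.5339 -2.3578]
Max displacement = 2.9929

Answer: 2.9929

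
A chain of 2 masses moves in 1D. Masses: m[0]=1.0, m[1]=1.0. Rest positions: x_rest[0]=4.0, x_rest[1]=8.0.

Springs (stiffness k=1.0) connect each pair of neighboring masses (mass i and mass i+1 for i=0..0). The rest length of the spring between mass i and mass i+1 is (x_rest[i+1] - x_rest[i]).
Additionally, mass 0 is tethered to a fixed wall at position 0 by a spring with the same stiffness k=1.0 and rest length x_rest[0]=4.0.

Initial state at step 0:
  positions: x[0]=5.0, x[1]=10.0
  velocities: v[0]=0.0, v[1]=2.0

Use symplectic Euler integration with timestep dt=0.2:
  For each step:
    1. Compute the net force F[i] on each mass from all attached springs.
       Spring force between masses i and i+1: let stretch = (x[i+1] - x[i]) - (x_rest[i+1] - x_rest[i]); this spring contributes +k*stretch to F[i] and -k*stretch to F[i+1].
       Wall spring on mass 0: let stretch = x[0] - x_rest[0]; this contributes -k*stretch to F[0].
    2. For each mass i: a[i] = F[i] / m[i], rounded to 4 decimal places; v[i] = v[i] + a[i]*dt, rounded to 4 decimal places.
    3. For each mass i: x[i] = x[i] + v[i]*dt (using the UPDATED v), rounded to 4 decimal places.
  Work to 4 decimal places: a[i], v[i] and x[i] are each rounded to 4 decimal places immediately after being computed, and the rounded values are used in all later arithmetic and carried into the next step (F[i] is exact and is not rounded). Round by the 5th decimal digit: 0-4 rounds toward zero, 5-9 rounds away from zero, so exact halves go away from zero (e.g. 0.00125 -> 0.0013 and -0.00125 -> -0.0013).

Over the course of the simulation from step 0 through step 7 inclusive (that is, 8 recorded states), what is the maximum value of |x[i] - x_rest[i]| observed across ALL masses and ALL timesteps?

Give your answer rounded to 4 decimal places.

Step 0: x=[5.0000 10.0000] v=[0.0000 2.0000]
Step 1: x=[5.0000 10.3600] v=[0.0000 1.8000]
Step 2: x=[5.0144 10.6656] v=[0.0720 1.5280]
Step 3: x=[5.0543 10.9052] v=[0.1994 1.1978]
Step 4: x=[5.1260 11.0707] v=[0.3587 0.8276]
Step 5: x=[5.2305 11.1584] v=[0.5224 0.4387]
Step 6: x=[5.3629 11.1690] v=[0.6619 0.0531]
Step 7: x=[5.5130 11.1074] v=[0.7505 -0.3081]
Max displacement = 3.1690

Answer: 3.1690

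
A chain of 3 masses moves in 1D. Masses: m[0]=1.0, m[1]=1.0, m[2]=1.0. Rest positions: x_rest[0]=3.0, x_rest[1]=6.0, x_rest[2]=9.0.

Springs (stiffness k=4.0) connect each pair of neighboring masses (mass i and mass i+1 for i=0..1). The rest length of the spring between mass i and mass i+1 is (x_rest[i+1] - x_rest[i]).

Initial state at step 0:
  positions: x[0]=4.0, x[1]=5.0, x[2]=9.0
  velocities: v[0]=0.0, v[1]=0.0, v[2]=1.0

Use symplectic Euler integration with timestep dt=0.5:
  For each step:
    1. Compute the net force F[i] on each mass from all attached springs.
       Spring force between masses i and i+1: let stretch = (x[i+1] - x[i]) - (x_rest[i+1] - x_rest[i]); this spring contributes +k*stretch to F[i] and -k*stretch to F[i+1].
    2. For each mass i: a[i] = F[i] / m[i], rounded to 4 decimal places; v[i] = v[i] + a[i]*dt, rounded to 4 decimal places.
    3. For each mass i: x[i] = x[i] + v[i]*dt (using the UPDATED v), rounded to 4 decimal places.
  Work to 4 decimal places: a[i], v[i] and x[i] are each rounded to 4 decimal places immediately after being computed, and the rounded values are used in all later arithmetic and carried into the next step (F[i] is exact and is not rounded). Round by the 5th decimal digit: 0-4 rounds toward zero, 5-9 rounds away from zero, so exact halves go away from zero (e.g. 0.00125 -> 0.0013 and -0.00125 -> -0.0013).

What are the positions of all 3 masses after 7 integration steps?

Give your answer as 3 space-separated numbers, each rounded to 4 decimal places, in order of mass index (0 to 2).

Answer: 3.0000 9.0000 9.5000

Derivation:
Step 0: x=[4.0000 5.0000 9.0000] v=[0.0000 0.0000 1.0000]
Step 1: x=[2.0000 8.0000 8.5000] v=[-4.0000 6.0000 -1.0000]
Step 2: x=[3.0000 5.5000 10.5000] v=[2.0000 -5.0000 4.0000]
Step 3: x=[3.5000 5.5000 10.5000] v=[1.0000 0.0000 0.0000]
Step 4: x=[3.0000 8.5000 8.5000] v=[-1.0000 6.0000 -4.0000]
Step 5: x=[5.0000 6.0000 9.5000] v=[4.0000 -5.0000 2.0000]
Step 6: x=[5.0000 6.0000 10.0000] v=[0.0000 0.0000 1.0000]
Step 7: x=[3.0000 9.0000 9.5000] v=[-4.0000 6.0000 -1.0000]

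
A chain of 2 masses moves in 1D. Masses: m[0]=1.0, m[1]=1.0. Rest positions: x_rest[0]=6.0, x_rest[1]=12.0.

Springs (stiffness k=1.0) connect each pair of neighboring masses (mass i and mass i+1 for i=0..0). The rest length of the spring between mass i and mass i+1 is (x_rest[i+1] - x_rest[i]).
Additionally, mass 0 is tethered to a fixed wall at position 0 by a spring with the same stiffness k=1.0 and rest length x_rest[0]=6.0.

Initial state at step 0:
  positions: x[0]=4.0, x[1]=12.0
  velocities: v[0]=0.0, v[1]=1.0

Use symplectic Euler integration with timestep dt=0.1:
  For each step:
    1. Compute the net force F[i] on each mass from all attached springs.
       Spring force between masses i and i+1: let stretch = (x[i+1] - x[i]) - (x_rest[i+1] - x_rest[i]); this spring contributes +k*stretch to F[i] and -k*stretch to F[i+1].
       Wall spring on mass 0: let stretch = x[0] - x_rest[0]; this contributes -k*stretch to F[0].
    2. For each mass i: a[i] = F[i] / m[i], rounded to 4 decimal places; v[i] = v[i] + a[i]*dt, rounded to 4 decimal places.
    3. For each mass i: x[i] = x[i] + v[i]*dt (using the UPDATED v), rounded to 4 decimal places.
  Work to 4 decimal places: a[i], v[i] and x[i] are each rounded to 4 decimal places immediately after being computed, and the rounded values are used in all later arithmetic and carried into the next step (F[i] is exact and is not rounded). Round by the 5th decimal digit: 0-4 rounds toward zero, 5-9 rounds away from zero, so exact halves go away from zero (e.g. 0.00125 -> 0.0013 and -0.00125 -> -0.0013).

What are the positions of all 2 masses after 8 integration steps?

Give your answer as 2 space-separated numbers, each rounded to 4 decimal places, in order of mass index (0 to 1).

Step 0: x=[4.0000 12.0000] v=[0.0000 1.0000]
Step 1: x=[4.0400 12.0800] v=[0.4000 0.8000]
Step 2: x=[4.1200 12.1396] v=[0.8000 0.5960]
Step 3: x=[4.2390 12.1790] v=[1.1900 0.3940]
Step 4: x=[4.3950 12.1990] v=[1.5601 0.2000]
Step 5: x=[4.5851 12.2010] v=[1.9010 0.0196]
Step 6: x=[4.8055 12.1868] v=[2.2041 -0.1420]
Step 7: x=[5.0517 12.1588] v=[2.4617 -0.2801]
Step 8: x=[5.3184 12.1197] v=[2.6672 -0.3908]

Answer: 5.3184 12.1197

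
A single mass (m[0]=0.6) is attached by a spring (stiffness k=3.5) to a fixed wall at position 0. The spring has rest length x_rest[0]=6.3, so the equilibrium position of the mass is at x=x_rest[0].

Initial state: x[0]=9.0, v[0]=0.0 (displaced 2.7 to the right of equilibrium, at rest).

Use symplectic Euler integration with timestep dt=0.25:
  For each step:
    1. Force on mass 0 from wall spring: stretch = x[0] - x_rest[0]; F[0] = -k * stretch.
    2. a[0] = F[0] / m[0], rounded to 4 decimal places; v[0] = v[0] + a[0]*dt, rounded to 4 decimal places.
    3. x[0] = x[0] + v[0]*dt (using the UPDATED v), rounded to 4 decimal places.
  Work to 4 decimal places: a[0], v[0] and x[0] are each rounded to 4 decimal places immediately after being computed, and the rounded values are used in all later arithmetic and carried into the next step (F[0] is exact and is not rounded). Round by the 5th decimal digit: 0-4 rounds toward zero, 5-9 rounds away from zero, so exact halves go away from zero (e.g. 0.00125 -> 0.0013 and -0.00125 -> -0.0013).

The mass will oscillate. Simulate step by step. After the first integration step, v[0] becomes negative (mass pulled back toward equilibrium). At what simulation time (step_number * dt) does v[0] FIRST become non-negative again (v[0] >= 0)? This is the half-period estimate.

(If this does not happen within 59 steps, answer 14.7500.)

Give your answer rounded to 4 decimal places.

Step 0: x=[9.0000] v=[0.0000]
Step 1: x=[8.0156] v=[-3.9375]
Step 2: x=[6.4058] v=[-6.4394]
Step 3: x=[4.7574] v=[-6.5937]
Step 4: x=[3.6714] v=[-4.3441]
Step 5: x=[3.5437] v=[-0.5107]
Step 6: x=[4.4209] v=[3.5089]
First v>=0 after going negative at step 6, time=1.5000

Answer: 1.5000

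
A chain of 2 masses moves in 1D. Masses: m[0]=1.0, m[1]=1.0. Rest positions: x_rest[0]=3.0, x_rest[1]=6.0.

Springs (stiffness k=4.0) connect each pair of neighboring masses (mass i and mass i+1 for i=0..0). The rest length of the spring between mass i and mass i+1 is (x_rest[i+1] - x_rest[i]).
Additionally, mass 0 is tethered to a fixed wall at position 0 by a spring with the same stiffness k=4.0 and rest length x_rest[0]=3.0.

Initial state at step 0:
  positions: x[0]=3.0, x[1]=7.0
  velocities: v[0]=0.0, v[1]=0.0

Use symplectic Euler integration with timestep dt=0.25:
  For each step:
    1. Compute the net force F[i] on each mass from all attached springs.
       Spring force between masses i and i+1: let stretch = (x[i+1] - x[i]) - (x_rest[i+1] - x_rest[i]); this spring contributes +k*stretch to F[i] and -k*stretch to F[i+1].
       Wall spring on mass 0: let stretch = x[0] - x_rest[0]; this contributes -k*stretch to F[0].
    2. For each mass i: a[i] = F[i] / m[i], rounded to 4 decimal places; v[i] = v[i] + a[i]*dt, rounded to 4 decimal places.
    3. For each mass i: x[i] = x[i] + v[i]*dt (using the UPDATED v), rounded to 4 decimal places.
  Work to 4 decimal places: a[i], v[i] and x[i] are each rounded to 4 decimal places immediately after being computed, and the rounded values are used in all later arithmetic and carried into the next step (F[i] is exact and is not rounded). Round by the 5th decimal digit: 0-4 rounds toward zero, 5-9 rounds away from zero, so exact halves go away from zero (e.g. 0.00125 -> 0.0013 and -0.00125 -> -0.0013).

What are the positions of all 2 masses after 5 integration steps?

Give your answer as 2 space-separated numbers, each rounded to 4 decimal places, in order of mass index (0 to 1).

Step 0: x=[3.0000 7.0000] v=[0.0000 0.0000]
Step 1: x=[3.2500 6.7500] v=[1.0000 -1.0000]
Step 2: x=[3.5625 6.3750] v=[1.2500 -1.5000]
Step 3: x=[3.6875 6.0469] v=[0.5000 -1.3125]
Step 4: x=[3.4805 5.8789] v=[-0.8281 -0.6719]
Step 5: x=[3.0030 5.8613] v=[-1.9102 -0.0703]

Answer: 3.0030 5.8613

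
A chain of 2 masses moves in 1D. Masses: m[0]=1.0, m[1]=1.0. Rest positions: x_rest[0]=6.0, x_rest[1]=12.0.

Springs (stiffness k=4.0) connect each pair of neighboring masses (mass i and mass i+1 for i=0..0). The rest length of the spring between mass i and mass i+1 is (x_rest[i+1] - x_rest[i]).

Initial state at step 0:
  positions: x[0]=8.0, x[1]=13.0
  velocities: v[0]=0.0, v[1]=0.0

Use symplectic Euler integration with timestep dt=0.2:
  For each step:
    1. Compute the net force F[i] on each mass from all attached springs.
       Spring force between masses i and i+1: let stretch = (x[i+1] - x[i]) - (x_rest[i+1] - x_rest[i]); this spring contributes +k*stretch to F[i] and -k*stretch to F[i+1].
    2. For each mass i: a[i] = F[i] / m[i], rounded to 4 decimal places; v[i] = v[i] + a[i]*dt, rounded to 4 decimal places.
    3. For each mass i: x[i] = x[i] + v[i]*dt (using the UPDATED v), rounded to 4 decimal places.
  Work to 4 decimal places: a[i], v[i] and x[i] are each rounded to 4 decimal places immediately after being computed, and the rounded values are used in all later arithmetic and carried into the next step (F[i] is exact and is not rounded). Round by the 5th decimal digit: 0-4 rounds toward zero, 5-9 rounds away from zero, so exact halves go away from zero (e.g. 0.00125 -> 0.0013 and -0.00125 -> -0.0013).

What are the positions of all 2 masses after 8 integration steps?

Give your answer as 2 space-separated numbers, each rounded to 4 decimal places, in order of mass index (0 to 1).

Step 0: x=[8.0000 13.0000] v=[0.0000 0.0000]
Step 1: x=[7.8400 13.1600] v=[-0.8000 0.8000]
Step 2: x=[7.5712 13.4288] v=[-1.3440 1.3440]
Step 3: x=[7.2796 13.7204] v=[-1.4579 1.4579]
Step 4: x=[7.0585 13.9415] v=[-1.1053 1.1053]
Step 5: x=[6.9787 14.0213] v=[-0.3989 0.3989]
Step 6: x=[7.0657 13.9343] v=[0.4352 -0.4352]
Step 7: x=[7.2917 13.7083] v=[1.1301 -1.1301]
Step 8: x=[7.5844 13.4156] v=[1.4634 -1.4634]

Answer: 7.5844 13.4156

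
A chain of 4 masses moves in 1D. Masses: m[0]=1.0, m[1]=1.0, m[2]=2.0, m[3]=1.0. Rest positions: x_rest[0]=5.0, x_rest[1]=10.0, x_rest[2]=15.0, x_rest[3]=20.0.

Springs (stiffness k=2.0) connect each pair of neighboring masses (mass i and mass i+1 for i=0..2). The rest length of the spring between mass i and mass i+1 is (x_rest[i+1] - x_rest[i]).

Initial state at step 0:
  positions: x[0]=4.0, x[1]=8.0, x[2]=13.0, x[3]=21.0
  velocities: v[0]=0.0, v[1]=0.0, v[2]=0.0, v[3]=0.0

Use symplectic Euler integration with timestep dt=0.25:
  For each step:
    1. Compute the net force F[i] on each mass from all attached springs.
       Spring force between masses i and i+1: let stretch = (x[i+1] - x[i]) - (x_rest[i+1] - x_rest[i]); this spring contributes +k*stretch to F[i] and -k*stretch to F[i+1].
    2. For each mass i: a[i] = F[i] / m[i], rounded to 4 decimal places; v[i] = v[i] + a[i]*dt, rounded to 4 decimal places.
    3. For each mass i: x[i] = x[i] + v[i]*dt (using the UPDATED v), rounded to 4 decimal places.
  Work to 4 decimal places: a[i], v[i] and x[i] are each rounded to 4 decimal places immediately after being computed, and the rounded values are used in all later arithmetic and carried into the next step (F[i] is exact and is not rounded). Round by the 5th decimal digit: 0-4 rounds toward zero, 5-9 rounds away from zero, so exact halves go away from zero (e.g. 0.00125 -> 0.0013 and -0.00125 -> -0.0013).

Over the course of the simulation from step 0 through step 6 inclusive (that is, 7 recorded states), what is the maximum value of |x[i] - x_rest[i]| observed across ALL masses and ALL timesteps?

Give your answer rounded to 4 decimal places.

Answer: 2.9864

Derivation:
Step 0: x=[4.0000 8.0000 13.0000 21.0000] v=[0.0000 0.0000 0.0000 0.0000]
Step 1: x=[3.8750 8.1250 13.1875 20.6250] v=[-0.5000 0.5000 0.7500 -1.5000]
Step 2: x=[3.6563 8.3516 13.5235 19.9453] v=[-0.8750 0.9063 1.3438 -2.7188]
Step 3: x=[3.3995 8.6378 13.9376 19.0879] v=[-1.0274 1.1446 1.6563 -3.4297]
Step 4: x=[3.1724 8.9317 14.3423 18.2117] v=[-0.9083 1.1754 1.6189 -3.5049]
Step 5: x=[3.0402 9.1820 14.6507 17.4768] v=[-0.5287 1.0011 1.2336 -2.9396]
Step 6: x=[3.0508 9.3482 14.7940 17.0136] v=[0.0422 0.6646 0.5730 -1.8527]
Max displacement = 2.9864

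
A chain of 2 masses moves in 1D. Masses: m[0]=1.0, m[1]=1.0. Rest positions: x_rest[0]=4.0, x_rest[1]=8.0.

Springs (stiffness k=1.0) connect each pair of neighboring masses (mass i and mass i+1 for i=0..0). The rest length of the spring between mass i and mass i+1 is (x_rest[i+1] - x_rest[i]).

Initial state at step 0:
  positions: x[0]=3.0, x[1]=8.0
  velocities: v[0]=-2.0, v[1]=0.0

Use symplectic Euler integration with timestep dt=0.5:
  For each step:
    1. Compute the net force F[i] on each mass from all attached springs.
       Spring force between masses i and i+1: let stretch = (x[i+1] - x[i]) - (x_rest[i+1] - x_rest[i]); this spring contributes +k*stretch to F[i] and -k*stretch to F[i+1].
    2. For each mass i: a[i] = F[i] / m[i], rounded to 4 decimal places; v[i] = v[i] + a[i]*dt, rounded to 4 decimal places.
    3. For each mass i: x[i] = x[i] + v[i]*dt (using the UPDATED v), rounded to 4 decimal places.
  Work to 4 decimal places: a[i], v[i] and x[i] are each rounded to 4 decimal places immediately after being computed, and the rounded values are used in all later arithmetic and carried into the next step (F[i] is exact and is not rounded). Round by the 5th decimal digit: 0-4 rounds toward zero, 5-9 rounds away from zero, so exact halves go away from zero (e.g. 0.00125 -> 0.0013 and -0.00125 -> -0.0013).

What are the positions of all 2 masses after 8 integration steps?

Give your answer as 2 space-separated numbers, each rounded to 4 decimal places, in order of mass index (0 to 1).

Step 0: x=[3.0000 8.0000] v=[-2.0000 0.0000]
Step 1: x=[2.2500 7.7500] v=[-1.5000 -0.5000]
Step 2: x=[1.8750 7.1250] v=[-0.7500 -1.2500]
Step 3: x=[1.8125 6.1875] v=[-0.1250 -1.8750]
Step 4: x=[1.8438 5.1563] v=[0.0625 -2.0625]
Step 5: x=[1.7032 4.2969] v=[-0.2813 -1.7188]
Step 6: x=[1.2110 3.7891] v=[-0.9845 -1.0157]
Step 7: x=[0.3633 3.6367] v=[-1.6955 -0.3048]
Step 8: x=[-0.6661 3.6660] v=[-2.0588 0.0585]

Answer: -0.6661 3.6660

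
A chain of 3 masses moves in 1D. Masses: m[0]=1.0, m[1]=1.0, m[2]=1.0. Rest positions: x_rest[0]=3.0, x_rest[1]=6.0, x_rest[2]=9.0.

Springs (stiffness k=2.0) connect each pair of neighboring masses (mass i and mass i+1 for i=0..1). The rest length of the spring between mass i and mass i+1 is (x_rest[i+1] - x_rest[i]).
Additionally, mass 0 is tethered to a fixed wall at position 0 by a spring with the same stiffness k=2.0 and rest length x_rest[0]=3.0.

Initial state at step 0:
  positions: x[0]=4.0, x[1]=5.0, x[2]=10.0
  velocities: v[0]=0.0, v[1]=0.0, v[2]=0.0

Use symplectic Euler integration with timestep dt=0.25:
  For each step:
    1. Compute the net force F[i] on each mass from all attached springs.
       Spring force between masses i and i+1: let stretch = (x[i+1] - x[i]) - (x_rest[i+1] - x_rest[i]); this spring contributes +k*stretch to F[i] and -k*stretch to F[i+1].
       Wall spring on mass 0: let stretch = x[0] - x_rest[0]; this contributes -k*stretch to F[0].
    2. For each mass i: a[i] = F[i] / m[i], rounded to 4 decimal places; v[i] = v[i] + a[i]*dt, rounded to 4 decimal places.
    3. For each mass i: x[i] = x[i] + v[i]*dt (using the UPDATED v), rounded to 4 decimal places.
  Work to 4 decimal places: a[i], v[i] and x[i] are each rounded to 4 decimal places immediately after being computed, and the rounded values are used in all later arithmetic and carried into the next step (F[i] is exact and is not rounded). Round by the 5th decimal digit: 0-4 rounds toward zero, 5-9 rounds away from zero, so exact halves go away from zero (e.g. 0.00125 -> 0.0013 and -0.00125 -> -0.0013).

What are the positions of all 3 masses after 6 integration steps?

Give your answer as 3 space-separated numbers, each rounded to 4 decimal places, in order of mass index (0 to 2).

Answer: 2.7212 6.8204 8.8018

Derivation:
Step 0: x=[4.0000 5.0000 10.0000] v=[0.0000 0.0000 0.0000]
Step 1: x=[3.6250 5.5000 9.7500] v=[-1.5000 2.0000 -1.0000]
Step 2: x=[3.0313 6.2969 9.3438] v=[-2.3750 3.1875 -1.6250]
Step 3: x=[2.4668 7.0665 8.9317] v=[-2.2579 3.0782 -1.6485]
Step 4: x=[2.1689 7.4943 8.6614] v=[-1.1915 1.7110 -1.0811]
Step 5: x=[2.2656 7.4023 8.6202] v=[0.3868 -0.3682 -0.1647]
Step 6: x=[2.7212 6.8204 8.8018] v=[1.8224 -2.3276 0.7264]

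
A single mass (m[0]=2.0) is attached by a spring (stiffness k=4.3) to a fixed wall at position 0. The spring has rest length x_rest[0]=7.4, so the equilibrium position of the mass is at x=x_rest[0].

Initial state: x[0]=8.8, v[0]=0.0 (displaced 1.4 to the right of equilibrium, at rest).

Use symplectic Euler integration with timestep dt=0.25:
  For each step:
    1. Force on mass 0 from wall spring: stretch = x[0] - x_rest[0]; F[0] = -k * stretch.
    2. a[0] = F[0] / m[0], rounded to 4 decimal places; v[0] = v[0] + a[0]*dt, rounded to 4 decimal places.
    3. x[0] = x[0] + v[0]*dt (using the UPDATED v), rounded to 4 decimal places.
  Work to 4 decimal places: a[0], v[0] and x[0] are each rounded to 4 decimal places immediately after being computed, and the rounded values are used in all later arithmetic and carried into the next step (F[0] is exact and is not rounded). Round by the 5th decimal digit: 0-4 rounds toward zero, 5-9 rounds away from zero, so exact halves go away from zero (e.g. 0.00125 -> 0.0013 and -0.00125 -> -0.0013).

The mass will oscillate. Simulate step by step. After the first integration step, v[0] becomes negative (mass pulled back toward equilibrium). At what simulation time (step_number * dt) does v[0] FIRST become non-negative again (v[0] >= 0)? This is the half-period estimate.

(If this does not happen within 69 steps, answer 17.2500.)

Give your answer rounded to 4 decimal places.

Answer: 2.2500

Derivation:
Step 0: x=[8.8000] v=[0.0000]
Step 1: x=[8.6119] v=[-0.7525]
Step 2: x=[8.2609] v=[-1.4039]
Step 3: x=[7.7943] v=[-1.8666]
Step 4: x=[7.2747] v=[-2.0785]
Step 5: x=[6.7719] v=[-2.0112]
Step 6: x=[6.3535] v=[-1.6736]
Step 7: x=[6.0757] v=[-1.1111]
Step 8: x=[5.9759] v=[-0.3993]
Step 9: x=[6.0675] v=[0.3662]
First v>=0 after going negative at step 9, time=2.2500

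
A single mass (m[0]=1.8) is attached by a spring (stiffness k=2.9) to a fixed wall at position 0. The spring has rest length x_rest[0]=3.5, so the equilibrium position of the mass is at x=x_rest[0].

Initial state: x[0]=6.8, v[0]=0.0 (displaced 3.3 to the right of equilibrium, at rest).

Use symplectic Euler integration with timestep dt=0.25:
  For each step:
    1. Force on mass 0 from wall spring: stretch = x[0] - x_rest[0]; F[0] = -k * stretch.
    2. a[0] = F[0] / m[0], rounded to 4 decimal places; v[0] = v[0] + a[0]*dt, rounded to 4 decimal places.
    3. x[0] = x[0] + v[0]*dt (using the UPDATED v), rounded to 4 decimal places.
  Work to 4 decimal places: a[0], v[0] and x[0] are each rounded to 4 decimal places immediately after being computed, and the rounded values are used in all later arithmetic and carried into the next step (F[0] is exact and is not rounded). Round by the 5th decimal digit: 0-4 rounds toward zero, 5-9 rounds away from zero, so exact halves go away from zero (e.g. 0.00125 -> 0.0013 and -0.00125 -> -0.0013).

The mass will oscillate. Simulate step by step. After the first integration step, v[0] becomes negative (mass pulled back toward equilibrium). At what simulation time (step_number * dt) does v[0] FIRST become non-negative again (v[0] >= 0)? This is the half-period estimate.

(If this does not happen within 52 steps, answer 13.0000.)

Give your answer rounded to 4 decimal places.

Answer: 2.5000

Derivation:
Step 0: x=[6.8000] v=[0.0000]
Step 1: x=[6.4677] v=[-1.3292]
Step 2: x=[5.8366] v=[-2.5245]
Step 3: x=[4.9702] v=[-3.4656]
Step 4: x=[3.9558] v=[-4.0578]
Step 5: x=[2.8955] v=[-4.2414]
Step 6: x=[1.8960] v=[-3.9979]
Step 7: x=[1.0580] v=[-3.3519]
Step 8: x=[0.4659] v=[-2.3683]
Step 9: x=[0.1794] v=[-1.1462]
Step 10: x=[0.2272] v=[0.1913]
First v>=0 after going negative at step 10, time=2.5000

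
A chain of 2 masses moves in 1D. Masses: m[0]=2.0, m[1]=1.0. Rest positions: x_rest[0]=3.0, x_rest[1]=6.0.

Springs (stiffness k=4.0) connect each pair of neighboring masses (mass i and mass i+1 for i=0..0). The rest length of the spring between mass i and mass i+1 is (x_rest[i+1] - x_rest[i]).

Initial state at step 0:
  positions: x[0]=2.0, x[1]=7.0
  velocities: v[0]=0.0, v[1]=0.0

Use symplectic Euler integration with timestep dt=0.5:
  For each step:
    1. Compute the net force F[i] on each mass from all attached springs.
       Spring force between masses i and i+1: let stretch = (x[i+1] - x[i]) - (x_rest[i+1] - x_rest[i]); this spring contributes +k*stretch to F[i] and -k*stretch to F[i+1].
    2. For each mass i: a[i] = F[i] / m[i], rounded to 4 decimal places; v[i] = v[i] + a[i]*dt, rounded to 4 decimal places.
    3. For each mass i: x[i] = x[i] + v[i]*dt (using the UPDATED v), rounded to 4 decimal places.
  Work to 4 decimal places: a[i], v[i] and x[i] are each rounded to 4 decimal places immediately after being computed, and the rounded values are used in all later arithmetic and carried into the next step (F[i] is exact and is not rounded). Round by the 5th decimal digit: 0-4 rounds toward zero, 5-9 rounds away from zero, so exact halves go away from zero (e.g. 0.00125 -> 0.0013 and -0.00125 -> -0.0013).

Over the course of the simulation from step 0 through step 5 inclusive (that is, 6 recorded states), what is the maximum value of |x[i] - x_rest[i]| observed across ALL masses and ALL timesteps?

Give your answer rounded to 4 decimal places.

Step 0: x=[2.0000 7.0000] v=[0.0000 0.0000]
Step 1: x=[3.0000 5.0000] v=[2.0000 -4.0000]
Step 2: x=[3.5000 4.0000] v=[1.0000 -2.0000]
Step 3: x=[2.7500 5.5000] v=[-1.5000 3.0000]
Step 4: x=[1.8750 7.2500] v=[-1.7500 3.5000]
Step 5: x=[2.1875 6.6250] v=[0.6250 -1.2500]
Max displacement = 2.0000

Answer: 2.0000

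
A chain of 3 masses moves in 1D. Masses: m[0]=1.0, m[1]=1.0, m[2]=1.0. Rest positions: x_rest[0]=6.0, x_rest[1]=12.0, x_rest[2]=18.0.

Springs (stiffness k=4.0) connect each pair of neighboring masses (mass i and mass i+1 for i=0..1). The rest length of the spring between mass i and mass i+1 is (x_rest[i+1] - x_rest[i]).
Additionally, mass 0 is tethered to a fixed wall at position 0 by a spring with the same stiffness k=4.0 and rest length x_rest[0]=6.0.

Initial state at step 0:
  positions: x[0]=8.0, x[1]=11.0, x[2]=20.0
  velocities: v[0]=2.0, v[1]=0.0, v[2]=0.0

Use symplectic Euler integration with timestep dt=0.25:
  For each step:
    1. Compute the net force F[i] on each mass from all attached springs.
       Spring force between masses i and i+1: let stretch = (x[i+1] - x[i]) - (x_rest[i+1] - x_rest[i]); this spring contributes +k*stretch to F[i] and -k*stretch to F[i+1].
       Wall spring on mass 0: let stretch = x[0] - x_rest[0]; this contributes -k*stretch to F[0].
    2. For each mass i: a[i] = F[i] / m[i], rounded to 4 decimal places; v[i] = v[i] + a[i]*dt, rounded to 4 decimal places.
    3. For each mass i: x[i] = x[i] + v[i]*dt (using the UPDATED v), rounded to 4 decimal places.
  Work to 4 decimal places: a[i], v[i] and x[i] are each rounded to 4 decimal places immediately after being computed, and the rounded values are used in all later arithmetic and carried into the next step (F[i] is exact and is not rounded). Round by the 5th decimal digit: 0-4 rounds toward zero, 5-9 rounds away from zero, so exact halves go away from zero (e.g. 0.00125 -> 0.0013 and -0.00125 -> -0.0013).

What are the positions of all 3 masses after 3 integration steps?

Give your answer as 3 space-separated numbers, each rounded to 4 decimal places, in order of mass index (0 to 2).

Answer: 5.3438 15.1406 17.8906

Derivation:
Step 0: x=[8.0000 11.0000 20.0000] v=[2.0000 0.0000 0.0000]
Step 1: x=[7.2500 12.5000 19.2500] v=[-3.0000 6.0000 -3.0000]
Step 2: x=[6.0000 14.3750 18.3125] v=[-5.0000 7.5000 -3.7500]
Step 3: x=[5.3438 15.1406 17.8906] v=[-2.6250 3.0625 -1.6875]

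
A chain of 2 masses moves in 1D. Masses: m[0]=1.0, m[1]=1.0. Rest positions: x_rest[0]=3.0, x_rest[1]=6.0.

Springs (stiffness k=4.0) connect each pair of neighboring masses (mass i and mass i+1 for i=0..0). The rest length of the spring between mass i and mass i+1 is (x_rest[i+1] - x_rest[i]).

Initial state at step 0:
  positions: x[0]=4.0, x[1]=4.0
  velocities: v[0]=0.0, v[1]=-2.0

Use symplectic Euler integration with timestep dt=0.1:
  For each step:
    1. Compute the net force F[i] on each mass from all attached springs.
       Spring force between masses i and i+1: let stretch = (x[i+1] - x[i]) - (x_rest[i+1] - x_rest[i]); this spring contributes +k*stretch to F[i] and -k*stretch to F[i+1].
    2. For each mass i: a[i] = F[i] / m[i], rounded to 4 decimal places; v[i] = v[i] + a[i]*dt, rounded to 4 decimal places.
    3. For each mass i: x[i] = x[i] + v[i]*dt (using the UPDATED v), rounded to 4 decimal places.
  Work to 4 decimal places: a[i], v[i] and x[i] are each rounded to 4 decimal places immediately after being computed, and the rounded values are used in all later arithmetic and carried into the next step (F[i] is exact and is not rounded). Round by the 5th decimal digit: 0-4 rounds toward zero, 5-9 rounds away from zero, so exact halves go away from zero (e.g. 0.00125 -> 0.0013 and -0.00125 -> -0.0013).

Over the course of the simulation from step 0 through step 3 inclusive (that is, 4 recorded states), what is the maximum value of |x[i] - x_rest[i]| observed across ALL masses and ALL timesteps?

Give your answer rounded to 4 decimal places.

Step 0: x=[4.0000 4.0000] v=[0.0000 -2.0000]
Step 1: x=[3.8800 3.9200] v=[-1.2000 -0.8000]
Step 2: x=[3.6416 3.9584] v=[-2.3840 0.3840]
Step 3: x=[3.2959 4.1041] v=[-3.4573 1.4573]
Max displacement = 2.0800

Answer: 2.0800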